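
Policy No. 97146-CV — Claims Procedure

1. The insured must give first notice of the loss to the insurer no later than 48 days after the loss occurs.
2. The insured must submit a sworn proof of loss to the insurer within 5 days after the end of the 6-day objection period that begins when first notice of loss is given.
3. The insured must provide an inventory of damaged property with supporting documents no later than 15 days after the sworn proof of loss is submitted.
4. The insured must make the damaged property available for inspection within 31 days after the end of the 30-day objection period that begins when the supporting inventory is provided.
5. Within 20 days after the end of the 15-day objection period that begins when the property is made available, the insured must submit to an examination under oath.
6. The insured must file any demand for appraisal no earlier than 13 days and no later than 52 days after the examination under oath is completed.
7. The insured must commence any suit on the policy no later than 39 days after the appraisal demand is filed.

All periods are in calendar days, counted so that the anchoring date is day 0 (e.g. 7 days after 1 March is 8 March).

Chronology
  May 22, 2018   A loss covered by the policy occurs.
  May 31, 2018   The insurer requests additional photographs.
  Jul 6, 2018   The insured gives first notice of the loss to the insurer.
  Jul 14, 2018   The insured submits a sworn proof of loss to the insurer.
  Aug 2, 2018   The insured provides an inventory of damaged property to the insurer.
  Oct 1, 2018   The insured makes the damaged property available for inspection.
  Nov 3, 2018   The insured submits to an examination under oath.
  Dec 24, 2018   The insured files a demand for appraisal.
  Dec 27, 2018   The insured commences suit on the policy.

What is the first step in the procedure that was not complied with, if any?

Step 3

Step 1 — counting 48 days from May 22, 2018 (when the loss occurs) gives a deadline of Jul 9, 2018; completed Jul 6, 2018, before the deadline.
Step 2 — counting 5 days from Jul 12, 2018 (end of the 6-day objection period, which began when first notice of loss is given on Jul 6, 2018) gives a deadline of Jul 17, 2018; Jul 14, 2018 is within that limit.
Step 3 — counting 15 days from Jul 14, 2018 (when the sworn proof of loss is submitted) gives a deadline of Jul 29, 2018; not done until Aug 2, 2018, 4 days after the deadline.
The procedure was therefore not followed at step 3.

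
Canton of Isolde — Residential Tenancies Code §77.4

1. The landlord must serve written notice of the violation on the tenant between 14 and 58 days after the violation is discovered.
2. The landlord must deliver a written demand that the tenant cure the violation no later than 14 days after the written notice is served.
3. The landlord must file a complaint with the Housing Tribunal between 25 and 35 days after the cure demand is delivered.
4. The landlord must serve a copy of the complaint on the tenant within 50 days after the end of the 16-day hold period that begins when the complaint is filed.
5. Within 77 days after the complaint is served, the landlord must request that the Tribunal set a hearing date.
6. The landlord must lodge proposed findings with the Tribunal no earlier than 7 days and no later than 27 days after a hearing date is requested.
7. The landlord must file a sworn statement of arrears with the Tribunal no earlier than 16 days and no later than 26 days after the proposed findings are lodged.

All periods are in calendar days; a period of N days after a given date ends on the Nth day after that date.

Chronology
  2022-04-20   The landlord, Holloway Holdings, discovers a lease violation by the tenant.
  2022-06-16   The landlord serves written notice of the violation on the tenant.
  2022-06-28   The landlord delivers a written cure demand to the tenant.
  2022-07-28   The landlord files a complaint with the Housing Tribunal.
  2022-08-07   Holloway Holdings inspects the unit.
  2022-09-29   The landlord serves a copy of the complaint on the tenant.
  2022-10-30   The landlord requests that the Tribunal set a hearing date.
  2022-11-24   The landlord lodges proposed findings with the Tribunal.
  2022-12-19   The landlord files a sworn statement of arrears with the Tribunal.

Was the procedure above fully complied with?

Step 1: the window is 14–58 days after 2022-04-20 (when the violation is discovered), so 2022-05-04 through 2022-06-17; done 2022-06-16, which is between those dates.
Step 2: 14 days after 2022-06-16 (when the written notice is served) is 2022-06-30; done 2022-06-28 — timely.
Step 3: the window is 25–35 days after 2022-06-28 (when the cure demand is delivered), so 2022-07-23 through 2022-08-02; 2022-07-28 falls inside that range.
Step 4: 50 days after 2022-08-13 (end of the 16-day hold period, which began when the complaint is filed on 2022-07-28) is 2022-10-02; 2022-09-29 is within that limit.
Step 5: 77 days after 2022-09-29 (when the complaint is served) is 2022-12-15; completed 2022-10-30, before the deadline.
Step 6: the window is 7–27 days after 2022-10-30 (when a hearing date is requested), so 2022-11-06 through 2022-11-26; done 2022-11-24 — within the window.
Step 7: the window is 16–26 days after 2022-11-24 (when the proposed findings are lodged), so 2022-12-10 through 2022-12-20; done 2022-12-19 — within the window.

Yes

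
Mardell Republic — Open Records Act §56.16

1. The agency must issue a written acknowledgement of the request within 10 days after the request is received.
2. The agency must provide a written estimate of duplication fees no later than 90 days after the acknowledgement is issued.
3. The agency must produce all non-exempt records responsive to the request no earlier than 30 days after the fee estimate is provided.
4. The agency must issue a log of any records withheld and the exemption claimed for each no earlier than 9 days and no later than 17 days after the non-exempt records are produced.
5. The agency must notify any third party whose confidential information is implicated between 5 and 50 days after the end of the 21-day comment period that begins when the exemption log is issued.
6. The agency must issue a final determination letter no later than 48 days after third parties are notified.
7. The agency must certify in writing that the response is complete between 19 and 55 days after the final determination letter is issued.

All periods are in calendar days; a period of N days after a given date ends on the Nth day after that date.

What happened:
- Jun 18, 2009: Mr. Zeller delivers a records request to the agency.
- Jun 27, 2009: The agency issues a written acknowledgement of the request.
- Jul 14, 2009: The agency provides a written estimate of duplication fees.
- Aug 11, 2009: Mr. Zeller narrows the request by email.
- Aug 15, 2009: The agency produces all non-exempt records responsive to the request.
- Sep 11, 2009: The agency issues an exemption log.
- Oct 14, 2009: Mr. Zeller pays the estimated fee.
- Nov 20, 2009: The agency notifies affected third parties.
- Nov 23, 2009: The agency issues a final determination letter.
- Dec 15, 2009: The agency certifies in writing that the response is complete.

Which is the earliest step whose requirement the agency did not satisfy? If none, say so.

Step 4

Step 1 — counting 10 days from Jun 18, 2009 (when the request is received) gives a deadline of Jun 28, 2009; done Jun 27, 2009 — timely.
Step 2 — counting 90 days from Jun 27, 2009 (when the acknowledgement is issued) gives a deadline of Sep 25, 2009; Jul 14, 2009 is within that limit.
Step 3 — must wait 30 days from Jul 14, 2009 (when the fee estimate is provided), so not before Aug 13, 2009; Aug 15, 2009 is on or after that date.
Step 4 — 9 and 17 days from Aug 15, 2009 (when the non-exempt records are produced) are Aug 24, 2009 and Sep 1, 2009 respectively; Sep 11, 2009 is 10 days past the end of the window.
No need to go further; step 4 was not satisfied.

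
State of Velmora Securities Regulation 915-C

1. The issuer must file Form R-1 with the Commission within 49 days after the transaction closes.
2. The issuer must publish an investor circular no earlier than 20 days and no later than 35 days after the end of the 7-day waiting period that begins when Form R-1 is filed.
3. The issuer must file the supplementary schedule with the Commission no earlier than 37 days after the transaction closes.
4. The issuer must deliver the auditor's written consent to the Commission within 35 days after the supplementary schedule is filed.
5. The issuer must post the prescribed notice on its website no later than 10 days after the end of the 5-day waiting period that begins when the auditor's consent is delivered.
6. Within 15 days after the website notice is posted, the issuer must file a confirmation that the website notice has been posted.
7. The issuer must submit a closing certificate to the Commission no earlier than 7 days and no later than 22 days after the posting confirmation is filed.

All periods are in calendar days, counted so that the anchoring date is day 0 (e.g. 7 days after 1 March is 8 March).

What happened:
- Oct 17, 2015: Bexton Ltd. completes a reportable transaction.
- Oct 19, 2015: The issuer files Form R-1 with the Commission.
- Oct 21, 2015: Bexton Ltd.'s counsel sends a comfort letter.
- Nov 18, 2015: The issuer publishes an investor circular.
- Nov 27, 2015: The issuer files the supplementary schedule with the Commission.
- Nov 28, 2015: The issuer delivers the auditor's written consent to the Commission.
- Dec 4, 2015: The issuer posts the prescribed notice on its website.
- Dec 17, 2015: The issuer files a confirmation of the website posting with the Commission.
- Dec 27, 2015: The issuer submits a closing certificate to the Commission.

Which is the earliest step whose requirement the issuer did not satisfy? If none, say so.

None — every step was satisfied

(1) due by Oct 17, 2015 + 49 days = Dec 5, 2015; completed Oct 19, 2015, before the deadline.
(2) the permitted window runs from Oct 26, 2015 + 20 = Nov 15, 2015 to Oct 26, 2015 + 35 = Nov 30, 2015; done Nov 18, 2015, which is between those dates.
(3) permitted from Oct 17, 2015 + 37 days = Nov 23, 2015 onward; done Nov 27, 2015 — permitted.
(4) due by Nov 27, 2015 + 35 days = Jan 1, 2016; Nov 28, 2015 is within that limit.
(5) due by Dec 3, 2015 + 10 days = Dec 13, 2015; completed Dec 4, 2015, before the deadline.
(6) due by Dec 4, 2015 + 15 days = Dec 19, 2015; Dec 17, 2015 is within that limit.
(7) the permitted window runs from Dec 17, 2015 + 7 = Dec 24, 2015 to Dec 17, 2015 + 22 = Jan 8, 2016; done Dec 27, 2015, which is between those dates.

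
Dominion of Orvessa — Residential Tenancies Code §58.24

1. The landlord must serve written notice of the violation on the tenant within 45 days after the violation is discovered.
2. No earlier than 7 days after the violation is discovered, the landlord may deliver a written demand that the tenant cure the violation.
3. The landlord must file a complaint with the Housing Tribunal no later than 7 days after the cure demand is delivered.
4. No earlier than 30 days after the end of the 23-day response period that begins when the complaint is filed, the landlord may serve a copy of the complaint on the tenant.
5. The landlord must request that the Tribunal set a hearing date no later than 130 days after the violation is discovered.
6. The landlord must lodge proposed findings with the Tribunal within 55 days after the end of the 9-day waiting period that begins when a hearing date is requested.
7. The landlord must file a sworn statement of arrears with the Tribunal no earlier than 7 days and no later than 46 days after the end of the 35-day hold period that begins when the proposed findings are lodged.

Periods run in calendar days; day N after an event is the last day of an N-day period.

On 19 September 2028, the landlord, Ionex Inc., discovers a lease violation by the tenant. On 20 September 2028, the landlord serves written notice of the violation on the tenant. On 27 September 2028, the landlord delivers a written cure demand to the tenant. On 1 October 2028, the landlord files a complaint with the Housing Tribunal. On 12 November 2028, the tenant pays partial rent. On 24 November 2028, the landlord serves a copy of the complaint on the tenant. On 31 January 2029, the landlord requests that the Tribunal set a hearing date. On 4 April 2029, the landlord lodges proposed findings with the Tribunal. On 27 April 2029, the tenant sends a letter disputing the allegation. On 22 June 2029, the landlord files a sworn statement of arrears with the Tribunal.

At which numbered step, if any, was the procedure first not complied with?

(1) due by 19 September 2028 + 45 days = 3 November 2028; done 20 September 2028 — timely.
(2) permitted from 19 September 2028 + 7 days = 26 September 2028 onward; done 27 September 2028 — permitted.
(3) due by 27 September 2028 + 7 days = 4 October 2028; done 1 October 2028 — timely.
(4) permitted from 24 October 2028 + 30 days = 23 November 2028 onward; done 24 November 2028 — permitted.
(5) due by 19 September 2028 + 130 days = 27 January 2029; not done until 31 January 2029, 4 days after the deadline.
No need to go further; step 5 was not satisfied.

Step 5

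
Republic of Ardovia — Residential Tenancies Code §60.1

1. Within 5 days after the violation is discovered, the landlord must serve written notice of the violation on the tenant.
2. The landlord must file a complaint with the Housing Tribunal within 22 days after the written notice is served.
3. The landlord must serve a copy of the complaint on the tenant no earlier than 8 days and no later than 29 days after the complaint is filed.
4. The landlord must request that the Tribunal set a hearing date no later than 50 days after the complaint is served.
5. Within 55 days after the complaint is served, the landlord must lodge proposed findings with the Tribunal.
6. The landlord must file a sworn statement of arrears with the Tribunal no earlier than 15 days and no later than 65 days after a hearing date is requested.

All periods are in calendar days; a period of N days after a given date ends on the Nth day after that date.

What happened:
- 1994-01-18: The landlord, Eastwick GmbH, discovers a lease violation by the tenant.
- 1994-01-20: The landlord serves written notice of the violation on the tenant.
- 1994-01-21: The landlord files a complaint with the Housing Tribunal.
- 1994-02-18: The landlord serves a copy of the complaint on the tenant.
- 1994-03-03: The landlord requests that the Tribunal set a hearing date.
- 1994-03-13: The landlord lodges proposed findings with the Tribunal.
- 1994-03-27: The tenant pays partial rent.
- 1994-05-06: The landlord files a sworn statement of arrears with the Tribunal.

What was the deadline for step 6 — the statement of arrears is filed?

1994-05-07

Step 6 runs from 1994-03-03, when a hearing date is requested. The window is 15–65 days after 1994-03-03; it closes on 1994-05-07.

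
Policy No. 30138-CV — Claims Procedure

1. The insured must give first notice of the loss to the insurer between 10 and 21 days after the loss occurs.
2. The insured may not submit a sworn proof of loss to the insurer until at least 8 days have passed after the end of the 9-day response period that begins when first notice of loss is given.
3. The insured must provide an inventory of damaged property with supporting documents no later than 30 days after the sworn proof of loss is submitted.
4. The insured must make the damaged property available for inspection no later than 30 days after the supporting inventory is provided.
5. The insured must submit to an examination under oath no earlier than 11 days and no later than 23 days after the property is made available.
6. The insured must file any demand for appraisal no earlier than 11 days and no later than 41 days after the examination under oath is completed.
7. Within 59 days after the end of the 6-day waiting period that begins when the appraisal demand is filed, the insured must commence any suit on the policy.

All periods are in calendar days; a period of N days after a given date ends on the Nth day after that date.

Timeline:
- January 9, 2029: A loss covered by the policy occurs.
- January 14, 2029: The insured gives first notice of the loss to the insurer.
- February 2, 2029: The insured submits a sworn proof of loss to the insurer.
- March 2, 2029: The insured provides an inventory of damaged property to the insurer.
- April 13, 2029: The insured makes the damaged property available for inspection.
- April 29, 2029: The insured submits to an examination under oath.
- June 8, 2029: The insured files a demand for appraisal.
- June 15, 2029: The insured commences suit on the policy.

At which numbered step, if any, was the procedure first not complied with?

(1) the permitted window runs from January 9, 2029 + 10 = January 19, 2029 to January 9, 2029 + 21 = January 30, 2029; done January 14, 2029 — 5 days before the window opened.

Step 1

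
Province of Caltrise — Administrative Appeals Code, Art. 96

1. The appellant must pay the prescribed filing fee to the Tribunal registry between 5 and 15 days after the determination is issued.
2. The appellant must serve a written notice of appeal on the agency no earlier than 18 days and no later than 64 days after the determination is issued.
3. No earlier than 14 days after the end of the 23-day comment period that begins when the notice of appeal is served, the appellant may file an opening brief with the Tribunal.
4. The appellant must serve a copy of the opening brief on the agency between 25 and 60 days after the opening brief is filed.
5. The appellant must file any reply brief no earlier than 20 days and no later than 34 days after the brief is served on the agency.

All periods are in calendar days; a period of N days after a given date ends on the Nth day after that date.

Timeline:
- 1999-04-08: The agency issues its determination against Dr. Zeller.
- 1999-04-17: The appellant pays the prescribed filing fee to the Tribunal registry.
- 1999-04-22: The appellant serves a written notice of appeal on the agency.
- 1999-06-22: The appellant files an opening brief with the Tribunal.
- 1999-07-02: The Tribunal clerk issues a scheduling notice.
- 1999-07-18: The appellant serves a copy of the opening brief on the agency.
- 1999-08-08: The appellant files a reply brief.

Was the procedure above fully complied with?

Step 1 — 5 and 15 days from 1999-04-08 (when the determination is issued) are 1999-04-13 and 1999-04-23 respectively; done 1999-04-17, which is between those dates.
Step 2 — 18 and 64 days from 1999-04-08 (when the determination is issued) are 1999-04-26 and 1999-06-11 respectively; 1999-04-22 is 4 days too early.

No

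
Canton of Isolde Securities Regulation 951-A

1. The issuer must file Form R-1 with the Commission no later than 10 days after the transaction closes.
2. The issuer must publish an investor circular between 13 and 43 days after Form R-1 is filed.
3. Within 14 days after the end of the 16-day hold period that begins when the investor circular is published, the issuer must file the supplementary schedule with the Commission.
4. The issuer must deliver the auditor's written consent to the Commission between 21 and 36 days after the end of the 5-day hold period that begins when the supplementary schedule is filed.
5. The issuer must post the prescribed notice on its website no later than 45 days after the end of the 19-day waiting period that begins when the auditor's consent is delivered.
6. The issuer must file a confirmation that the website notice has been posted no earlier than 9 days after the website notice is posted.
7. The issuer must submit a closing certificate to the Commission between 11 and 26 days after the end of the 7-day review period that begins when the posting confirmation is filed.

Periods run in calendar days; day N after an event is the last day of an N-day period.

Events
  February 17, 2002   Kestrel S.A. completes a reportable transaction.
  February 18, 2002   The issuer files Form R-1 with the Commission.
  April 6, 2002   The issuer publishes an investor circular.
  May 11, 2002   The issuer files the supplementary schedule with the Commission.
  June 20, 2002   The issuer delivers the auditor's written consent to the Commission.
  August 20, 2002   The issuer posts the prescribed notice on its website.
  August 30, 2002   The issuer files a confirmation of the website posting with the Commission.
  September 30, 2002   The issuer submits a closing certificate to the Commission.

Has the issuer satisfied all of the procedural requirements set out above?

(1) due by February 17, 2002 + 10 days = February 27, 2002; February 18, 2002 is within that limit.
(2) the permitted window runs from February 18, 2002 + 13 = March 3, 2002 to February 18, 2002 + 43 = April 2, 2002; done April 6, 2002 — 4 days after the window closed.
Later steps need not be reached.

No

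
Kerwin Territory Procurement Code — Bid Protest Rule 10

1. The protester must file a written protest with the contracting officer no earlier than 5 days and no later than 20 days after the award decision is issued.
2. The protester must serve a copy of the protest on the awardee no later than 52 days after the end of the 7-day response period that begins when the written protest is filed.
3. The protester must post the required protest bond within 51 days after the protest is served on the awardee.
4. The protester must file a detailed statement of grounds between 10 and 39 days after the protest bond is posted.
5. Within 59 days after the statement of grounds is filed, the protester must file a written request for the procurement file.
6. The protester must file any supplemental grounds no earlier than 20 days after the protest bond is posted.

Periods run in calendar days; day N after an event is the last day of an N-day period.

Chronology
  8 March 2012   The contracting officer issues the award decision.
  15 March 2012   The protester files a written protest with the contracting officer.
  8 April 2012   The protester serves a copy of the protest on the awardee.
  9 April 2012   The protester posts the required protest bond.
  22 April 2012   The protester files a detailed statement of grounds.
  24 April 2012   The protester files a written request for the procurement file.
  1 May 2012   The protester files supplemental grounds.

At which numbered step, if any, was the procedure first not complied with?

None — every step was satisfied

Step 1: the window is 5–20 days after 8 March 2012 (when the award decision is issued), so 13 March 2012 through 28 March 2012; done 15 March 2012 — within the window.
Step 2: 52 days after 22 March 2012 (end of the 7-day response period, which began when the written protest is filed on 15 March 2012) is 13 May 2012; 8 April 2012 is within that limit.
Step 3: 51 days after 8 April 2012 (when the protest is served on the awardee) is 29 May 2012; done 9 April 2012 — timely.
Step 4: the window is 10–39 days after 9 April 2012 (when the protest bond is posted), so 19 April 2012 through 18 May 2012; 22 April 2012 falls inside that range.
Step 5: 59 days after 22 April 2012 (when the statement of grounds is filed) is 20 June 2012; 24 April 2012 is within that limit.
Step 6: the earliest permitted date is 20 days after 9 April 2012 (when the protest bond is posted), i.e. 29 April 2012; 1 May 2012 is on or after that date.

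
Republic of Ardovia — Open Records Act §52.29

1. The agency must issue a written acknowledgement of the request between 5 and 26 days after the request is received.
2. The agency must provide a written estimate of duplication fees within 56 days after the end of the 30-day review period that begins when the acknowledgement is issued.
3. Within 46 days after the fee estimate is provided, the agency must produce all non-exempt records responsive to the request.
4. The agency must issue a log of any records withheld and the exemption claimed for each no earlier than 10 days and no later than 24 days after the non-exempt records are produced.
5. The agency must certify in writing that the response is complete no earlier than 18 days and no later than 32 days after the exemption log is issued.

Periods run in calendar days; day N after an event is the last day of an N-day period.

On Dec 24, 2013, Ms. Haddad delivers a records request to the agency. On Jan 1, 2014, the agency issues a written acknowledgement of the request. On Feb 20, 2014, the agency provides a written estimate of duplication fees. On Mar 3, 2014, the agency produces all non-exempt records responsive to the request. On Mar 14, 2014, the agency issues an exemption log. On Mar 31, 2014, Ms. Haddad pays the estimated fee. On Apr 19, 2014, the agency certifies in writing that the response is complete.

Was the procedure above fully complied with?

(1) the permitted window runs from Dec 24, 2013 + 5 = Dec 29, 2013 to Dec 24, 2013 + 26 = Jan 19, 2014; Jan 1, 2014 falls inside that range.
(2) due by Jan 31, 2014 + 56 days = Mar 28, 2014; Feb 20, 2014 is within that limit.
(3) due by Feb 20, 2014 + 46 days = Apr 7, 2014; completed Mar 3, 2014, before the deadline.
(4) the permitted window runs from Mar 3, 2014 + 10 = Mar 13, 2014 to Mar 3, 2014 + 24 = Mar 27, 2014; Mar 14, 2014 falls inside that range.
(5) the permitted window runs from Mar 14, 2014 + 18 = Apr 1, 2014 to Mar 14, 2014 + 32 = Apr 15, 2014; Apr 19, 2014 is 4 days past the end of the window.
Later steps need not be reached.

No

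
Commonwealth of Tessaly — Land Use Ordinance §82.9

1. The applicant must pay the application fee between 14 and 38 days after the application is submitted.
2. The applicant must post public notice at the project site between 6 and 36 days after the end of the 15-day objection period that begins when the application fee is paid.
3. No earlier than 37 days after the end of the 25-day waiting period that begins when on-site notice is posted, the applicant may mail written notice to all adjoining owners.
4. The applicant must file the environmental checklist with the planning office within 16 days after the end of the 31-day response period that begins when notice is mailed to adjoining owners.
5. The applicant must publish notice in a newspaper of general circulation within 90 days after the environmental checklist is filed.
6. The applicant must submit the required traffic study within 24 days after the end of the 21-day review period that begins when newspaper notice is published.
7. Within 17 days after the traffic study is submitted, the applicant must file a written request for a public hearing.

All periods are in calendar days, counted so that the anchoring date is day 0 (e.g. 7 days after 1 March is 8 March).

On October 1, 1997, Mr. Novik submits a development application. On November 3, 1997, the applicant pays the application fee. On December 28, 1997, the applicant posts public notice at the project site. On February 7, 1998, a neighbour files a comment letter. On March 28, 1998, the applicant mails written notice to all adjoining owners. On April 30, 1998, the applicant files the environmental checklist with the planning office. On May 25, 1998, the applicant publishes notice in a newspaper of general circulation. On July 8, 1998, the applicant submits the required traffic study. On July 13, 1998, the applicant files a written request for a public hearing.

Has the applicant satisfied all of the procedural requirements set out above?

(1) the permitted window runs from October 1, 1997 + 14 = October 15, 1997 to October 1, 1997 + 38 = November 8, 1997; done November 3, 1997, which is between those dates.
(2) the permitted window runs from November 18, 1997 + 6 = November 24, 1997 to November 18, 1997 + 36 = December 24, 1997; December 28, 1997 is 4 days past the end of the window.

No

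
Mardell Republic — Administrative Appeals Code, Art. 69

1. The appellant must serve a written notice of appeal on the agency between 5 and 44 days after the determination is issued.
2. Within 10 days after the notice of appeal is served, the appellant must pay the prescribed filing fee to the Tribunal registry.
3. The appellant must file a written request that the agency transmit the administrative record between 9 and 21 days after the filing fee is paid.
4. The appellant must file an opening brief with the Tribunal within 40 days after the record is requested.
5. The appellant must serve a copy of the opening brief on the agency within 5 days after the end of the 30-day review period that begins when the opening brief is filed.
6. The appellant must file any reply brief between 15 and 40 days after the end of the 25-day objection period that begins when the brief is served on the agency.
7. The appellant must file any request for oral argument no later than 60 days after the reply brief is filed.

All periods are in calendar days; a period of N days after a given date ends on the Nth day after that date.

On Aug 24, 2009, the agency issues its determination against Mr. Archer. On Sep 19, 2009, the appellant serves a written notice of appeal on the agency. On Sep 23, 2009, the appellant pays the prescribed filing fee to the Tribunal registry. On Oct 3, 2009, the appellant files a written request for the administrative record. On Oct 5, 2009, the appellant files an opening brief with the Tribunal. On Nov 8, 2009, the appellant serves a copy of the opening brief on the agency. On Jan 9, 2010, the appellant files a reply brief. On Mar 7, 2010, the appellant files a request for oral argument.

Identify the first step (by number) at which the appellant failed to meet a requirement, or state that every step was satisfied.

None — every step was satisfied

Step 1: the window is 5–44 days after Aug 24, 2009 (when the determination is issued), so Aug 29, 2009 through Oct 7, 2009; done Sep 19, 2009, which is between those dates.
Step 2: 10 days after Sep 19, 2009 (when the notice of appeal is served) is Sep 29, 2009; completed Sep 23, 2009, before the deadline.
Step 3: the window is 9–21 days after Sep 23, 2009 (when the filing fee is paid), so Oct 2, 2009 through Oct 14, 2009; done Oct 3, 2009 — within the window.
Step 4: 40 days after Oct 3, 2009 (when the record is requested) is Nov 12, 2009; Oct 5, 2009 is within that limit.
Step 5: 5 days after Nov 4, 2009 (end of the 30-day review period, which began when the opening brief is filed on Oct 5, 2009) is Nov 9, 2009; done Nov 8, 2009 — timely.
Step 6: the window is 15–40 days after Dec 3, 2009 (end of the 25-day objection period, which began when the brief is served on the agency on Nov 8, 2009), so Dec 18, 2009 through Jan 12, 2010; done Jan 9, 2010, which is between those dates.
Step 7: 60 days after Jan 9, 2010 (when the reply brief is filed) is Mar 10, 2010; Mar 7, 2010 is within that limit.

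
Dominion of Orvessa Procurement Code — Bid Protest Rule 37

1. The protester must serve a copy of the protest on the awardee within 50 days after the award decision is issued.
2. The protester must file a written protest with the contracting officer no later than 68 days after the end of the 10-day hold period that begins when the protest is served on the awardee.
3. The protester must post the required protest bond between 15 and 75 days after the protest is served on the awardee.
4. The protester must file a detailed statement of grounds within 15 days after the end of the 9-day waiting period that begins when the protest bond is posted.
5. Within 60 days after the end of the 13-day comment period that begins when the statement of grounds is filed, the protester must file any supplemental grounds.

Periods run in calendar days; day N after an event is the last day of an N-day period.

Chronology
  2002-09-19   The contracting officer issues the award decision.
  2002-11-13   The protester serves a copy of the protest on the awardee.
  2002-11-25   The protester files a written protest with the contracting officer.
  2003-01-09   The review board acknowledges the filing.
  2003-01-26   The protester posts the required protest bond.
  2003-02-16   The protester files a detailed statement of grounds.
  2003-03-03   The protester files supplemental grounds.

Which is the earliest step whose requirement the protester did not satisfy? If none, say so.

Step 1 — counting 50 days from 2002-09-19 (when the award decision is issued) gives a deadline of 2002-11-08; not done until 2002-11-13, 5 days after the deadline.
That is the first point of non-compliance.

Step 1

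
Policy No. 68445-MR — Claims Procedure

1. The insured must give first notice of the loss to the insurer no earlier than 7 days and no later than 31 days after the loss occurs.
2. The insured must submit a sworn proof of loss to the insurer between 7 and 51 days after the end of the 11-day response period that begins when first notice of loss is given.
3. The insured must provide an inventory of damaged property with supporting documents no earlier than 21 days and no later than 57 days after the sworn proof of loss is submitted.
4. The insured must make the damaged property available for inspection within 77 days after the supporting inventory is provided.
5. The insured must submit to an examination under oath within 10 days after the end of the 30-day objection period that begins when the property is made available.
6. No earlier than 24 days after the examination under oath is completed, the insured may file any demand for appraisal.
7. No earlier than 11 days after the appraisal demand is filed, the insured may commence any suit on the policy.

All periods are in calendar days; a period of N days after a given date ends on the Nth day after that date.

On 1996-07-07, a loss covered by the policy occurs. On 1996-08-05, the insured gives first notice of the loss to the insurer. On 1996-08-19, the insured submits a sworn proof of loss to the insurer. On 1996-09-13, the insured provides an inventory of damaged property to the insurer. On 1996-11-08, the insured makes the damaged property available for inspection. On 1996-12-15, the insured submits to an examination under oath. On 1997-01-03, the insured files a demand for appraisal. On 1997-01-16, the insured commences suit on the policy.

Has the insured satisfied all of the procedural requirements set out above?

Step 1: the window is 7–31 days after 1996-07-07 (when the loss occurs), so 1996-07-14 through 1996-08-07; done 1996-08-05 — within the window.
Step 2: the window is 7–51 days after 1996-08-16 (end of the 11-day response period, which began when first notice of loss is given on 1996-08-05), so 1996-08-23 through 1996-10-06; 1996-08-19 is 4 days too early.
The analysis stops there.

No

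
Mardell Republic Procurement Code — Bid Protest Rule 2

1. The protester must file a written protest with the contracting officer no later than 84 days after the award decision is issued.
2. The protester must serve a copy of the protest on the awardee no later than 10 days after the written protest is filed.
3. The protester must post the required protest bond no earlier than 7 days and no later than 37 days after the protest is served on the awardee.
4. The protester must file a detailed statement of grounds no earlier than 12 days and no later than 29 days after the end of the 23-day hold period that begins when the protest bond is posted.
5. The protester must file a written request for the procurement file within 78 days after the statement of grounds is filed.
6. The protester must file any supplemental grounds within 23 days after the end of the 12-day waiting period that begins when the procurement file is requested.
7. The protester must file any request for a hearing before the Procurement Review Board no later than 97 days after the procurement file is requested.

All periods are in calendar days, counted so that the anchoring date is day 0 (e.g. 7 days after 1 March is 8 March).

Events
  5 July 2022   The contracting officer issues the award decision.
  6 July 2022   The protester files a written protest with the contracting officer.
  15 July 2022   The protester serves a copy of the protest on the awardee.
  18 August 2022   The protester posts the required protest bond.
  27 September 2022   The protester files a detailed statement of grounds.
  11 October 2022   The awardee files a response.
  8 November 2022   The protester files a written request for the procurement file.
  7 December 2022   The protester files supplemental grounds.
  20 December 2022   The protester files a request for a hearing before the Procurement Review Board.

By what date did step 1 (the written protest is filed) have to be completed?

Step 1 runs from 5 July 2022, when the award decision is issued. 84 days after 5 July 2022 is 27 September 2022.

27 September 2022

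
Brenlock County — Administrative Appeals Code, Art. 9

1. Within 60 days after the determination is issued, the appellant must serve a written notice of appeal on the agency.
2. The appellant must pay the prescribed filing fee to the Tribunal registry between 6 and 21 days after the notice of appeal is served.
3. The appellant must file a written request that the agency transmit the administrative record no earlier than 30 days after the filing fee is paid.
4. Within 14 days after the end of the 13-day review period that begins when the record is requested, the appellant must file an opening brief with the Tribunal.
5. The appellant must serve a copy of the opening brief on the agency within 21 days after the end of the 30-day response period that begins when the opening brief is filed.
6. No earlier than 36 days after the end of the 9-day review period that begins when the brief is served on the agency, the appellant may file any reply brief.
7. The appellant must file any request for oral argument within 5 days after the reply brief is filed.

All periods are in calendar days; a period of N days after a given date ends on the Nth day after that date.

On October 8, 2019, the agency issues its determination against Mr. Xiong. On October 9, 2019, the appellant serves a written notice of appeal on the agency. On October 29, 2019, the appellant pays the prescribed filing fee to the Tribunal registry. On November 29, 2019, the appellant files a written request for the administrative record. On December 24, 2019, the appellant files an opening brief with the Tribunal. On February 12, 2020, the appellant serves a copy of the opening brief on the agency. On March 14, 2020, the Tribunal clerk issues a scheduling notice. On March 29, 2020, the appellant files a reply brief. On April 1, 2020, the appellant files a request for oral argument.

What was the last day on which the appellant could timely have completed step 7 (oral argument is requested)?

Step 7 runs from March 29, 2020, when the reply brief is filed. 5 days after March 29, 2020 is April 3, 2020.

April 3, 2020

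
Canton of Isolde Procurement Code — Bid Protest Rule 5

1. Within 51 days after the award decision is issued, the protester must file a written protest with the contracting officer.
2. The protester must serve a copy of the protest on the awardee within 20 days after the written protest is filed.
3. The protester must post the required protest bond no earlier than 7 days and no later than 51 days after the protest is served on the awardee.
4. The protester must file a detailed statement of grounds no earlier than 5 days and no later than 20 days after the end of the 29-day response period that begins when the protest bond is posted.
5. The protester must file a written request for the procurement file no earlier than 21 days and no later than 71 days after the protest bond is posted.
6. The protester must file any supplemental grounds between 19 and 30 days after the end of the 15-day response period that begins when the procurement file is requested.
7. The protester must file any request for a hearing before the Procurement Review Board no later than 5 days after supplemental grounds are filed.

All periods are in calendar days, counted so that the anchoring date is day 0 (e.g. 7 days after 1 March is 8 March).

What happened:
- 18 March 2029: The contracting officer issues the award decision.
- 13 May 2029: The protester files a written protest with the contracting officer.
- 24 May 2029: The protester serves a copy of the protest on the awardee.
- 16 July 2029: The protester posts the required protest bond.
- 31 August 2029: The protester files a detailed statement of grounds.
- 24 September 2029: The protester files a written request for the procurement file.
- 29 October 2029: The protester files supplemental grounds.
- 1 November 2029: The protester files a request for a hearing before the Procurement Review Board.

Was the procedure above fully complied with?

No

Step 1: 51 days after 18 March 2029 (when the award decision is issued) is 8 May 2029; done 13 May 2029 — 5 days late.
No need to go further; step 1 was not satisfied.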